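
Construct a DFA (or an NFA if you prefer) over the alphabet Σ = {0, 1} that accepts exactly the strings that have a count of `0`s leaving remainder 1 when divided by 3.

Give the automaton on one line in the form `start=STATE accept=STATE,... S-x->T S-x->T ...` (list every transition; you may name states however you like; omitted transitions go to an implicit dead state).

start=S0 accept=S1 S0-0->S1 S0-1->S0 S1-0->S2 S1-1->S1 S2-0->S0 S2-1->S2

Keep the running count of `0`s modulo 3: each `0` advances along the cycle S0 → S1 → S2 → S0 while other symbols loop. Accept at S1.
A 3-state machine:
        0   1  
>  S0   S1  S0 
 * S1   S2  S1 
   S2   S0  S2 
(> = start, * = accepting)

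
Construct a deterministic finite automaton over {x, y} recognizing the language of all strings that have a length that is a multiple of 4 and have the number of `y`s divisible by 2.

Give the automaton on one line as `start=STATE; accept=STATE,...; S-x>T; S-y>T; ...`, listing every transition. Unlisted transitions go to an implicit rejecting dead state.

Handle the two conditions separately and then intersect. The first has 4 states tracking the input length modulo 4; the second has 2 states tracking the count of `y`s modulo 2. A product state is a pair (one from each), accepting exactly when both do.
An 8-state machine:
       x  y 
>* A   B  C 
   B   D  E 
   C   E  D 
   D   F  G 
   E   G  F 
   F   A  H 
   G   H  A 
   H   C  B 
(> = start, * = accepting)

start=A; accept=A; A-x>B; A-y>C; B-x>D; B-y>E; C-x>E; C-y>D; D-x>F; D-y>G; E-x>G; E-y>F; F-x>A; F-y>H; G-x>H; G-y>A; H-x>C; H-y>B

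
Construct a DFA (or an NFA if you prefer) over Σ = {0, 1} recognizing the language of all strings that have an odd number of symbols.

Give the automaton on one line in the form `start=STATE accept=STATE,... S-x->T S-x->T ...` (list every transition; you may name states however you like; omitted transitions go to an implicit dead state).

start=S0 accept=S1 S0-0->S1 S0-1->S1 S1-0->S0 S1-1->S0

Count input length modulo 2: every symbol advances one step around the cycle S0 → S1 → S0. Accept at S1.
2 states suffice.
        0   1  
>  S0   S1  S1 
 * S1   S0  S0 
(> = start, * = accepting)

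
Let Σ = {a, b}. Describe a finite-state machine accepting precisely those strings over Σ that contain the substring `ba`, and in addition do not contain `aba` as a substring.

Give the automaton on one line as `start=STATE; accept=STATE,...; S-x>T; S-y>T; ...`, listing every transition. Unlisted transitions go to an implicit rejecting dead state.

Handle the two conditions separately and then intersect. The first has 3 states tracking whether and how much of `ba` has been seen; the second has 4 states tracking partial matches of the forbidden pattern `aba`. A product state is a pair (one from each), accepting exactly when both do.
        a   b  
>  S0   S1  S2 
   S1   S1  S3 
   S2   S4  S2 
   S3   S5  S2 
 * S4   S4  S6 
   S5   S5  S5 
 * S6   S5  S7 
 * S7   S4  S7 
(> = start, * = accepting)

start=S0; accept=S4,S6,S7; S0-a>S1; S0-b>S2; S1-a>S1; S1-b>S3; S2-a>S4; S2-b>S2; S3-a>S5; S3-b>S2; S4-a>S4; S4-b>S6; S5-a>S5; S5-b>S5; S6-a>S5; S6-b>S7; S7-a>S4; S7-b>S7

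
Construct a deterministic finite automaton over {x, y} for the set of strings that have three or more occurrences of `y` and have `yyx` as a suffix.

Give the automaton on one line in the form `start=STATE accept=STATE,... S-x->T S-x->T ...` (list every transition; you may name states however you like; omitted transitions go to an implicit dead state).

start=q0 accept=q9,q13 q0-x->q0 q0-y->q1 q1-x->q2 q1-y->q3 q2-x->q2 q2-y->q4 q3-x->q5 q3-y->q6 q4-x->q7 q4-y->q6 q5-x->q7 q5-y->q8 q6-x->q9 q6-y->q10 q7-x->q7 q7-y->q8 q8-x->q11 q8-y->q10 q9-x->q11 q9-y->q12 q10-x->q13 q10-y->q10 q11-x->q11 q11-y->q12 q12-x->q14 q12-y->q10 q13-x->q14 q13-y->q12 q14-x->q14 q14-y->q12

Run two small machines in parallel and take their product. The first has 5 states tracking the count of `y`s, saturating at 4; the second has 4 states tracking how much of the suffix `yyx` has currently been matched. A product state is a pair (one from each), accepting exactly when both do.
A 15-state machine:
          x    y  
>  q0     q0   q1 
   q1     q2   q3 
   q2     q2   q4 
   q3     q5   q6 
   q4     q7   q6 
   q5     q7   q8 
   q6     q9  q10 
   q7     q7   q8 
   q8    q11  q10 
 * q9    q11  q12 
   q10   q13  q10 
   q11   q11  q12 
   q12   q14  q10 
 * q13   q14  q12 
   q14   q14  q12 
(> = start, * = accepting)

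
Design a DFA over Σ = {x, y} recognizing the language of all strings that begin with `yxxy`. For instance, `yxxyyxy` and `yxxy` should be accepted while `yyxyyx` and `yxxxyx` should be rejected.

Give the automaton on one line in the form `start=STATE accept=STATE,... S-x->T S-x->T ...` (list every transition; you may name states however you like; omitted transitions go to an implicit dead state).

Walk along `yxxy` while the input agrees: from q0 take `y` to q1, and so on. Any deviation drops to the rejecting sink q5. Once q4 is reached the prefix is confirmed and every continuation is accepted.
With 6 states:
        x   y  
>  q0   q5  q1 
   q1   q2  q5 
   q2   q3  q5 
   q3   q5  q4 
 * q4   q4  q4 
   q5   q5  q5 
(> = start, * = accepting)

start=q0 accept=q4 q0-x->q5 q0-y->q1 q1-x->q2 q1-y->q5 q2-x->q3 q2-y->q5 q3-x->q5 q3-y->q4 q4-x->q4 q4-y->q4 q5-x->q5 q5-y->q5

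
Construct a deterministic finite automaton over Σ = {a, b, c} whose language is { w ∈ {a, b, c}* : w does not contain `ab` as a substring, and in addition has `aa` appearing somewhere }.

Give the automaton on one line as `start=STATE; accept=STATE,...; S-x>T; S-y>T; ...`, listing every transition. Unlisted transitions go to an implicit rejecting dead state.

Build one automaton per condition and run them in lockstep. The first has 3 states tracking partial matches of the forbidden pattern `ab`; the second has 3 states tracking whether and how much of `aa` has been seen. A product state is a pair (one from each), accepting exactly when both do.
A 7-state machine:
        a   b   c  
>  s0   s1  s0  s0 
   s1   s2  s3  s0 
 * s2   s2  s4  s5 
   s3   s6  s3  s3 
   s4   s4  s4  s4 
 * s5   s2  s5  s5 
   s6   s4  s3  s3 
(> = start, * = accepting)

start=s0; accept=s2,s5; s0-a>s1; s0-b>s0; s0-c>s0; s1-a>s2; s1-b>s3; s1-c>s0; s2-a>s2; s2-b>s4; s2-c>s5; s3-a>s6; s3-b>s3; s3-c>s3; s4-a>s4; s4-b>s4; s4-c>s4; s5-a>s2; s5-b>s5; s5-c>s5; s6-a>s4; s6-b>s3; s6-c>s3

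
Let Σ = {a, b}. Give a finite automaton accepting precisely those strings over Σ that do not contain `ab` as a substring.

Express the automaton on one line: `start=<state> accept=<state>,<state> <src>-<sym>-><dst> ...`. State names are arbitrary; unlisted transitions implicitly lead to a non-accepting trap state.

This is the complement of 'contains `ab`'. Use the same substring-matching states — S0 through S2 holding how much of `ab` has just been matched — but flip the accepting set: everything except the trap S2 accepts.
With 3 states:
        a   b  
>* S0   S1  S0 
 * S1   S1  S2 
   S2   S2  S2 
(> = start, * = accepting)

start=S0 accept=S0,S1 S0-a->S1 S0-b->S0 S1-a->S1 S1-b->S2 S2-a->S2 S2-b->S2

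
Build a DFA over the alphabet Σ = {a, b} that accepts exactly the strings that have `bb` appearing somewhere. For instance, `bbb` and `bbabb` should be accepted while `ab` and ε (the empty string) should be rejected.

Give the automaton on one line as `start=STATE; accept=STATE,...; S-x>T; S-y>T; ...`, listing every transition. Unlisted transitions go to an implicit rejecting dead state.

start=s0; accept=s2; s0-a>s0; s0-b>s1; s1-a>s0; s1-b>s2; s2-a>s2; s2-b>s2

States s0..s1 record the length of the longest prefix of `bb` that matches the current input suffix. Reaching s2 means `bb` has been seen, and we stay there forever. Accept from s2.
With 3 states:
        a   b  
>  s0   s0  s1 
   s1   s0  s2 
 * s2   s2  s2 
(> = start, * = accepting)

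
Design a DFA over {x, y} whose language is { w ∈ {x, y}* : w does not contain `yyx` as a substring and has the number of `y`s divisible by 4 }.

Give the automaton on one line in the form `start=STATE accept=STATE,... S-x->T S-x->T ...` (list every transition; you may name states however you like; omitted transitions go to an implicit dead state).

start=q0 accept=q0,q8,q12 q0-x->q0 q0-y->q1 q1-x->q2 q1-y->q3 q2-x->q2 q2-y->q4 q3-x->q5 q3-y->q6 q4-x->q7 q4-y->q6 q5-x->q5 q5-y->q5 q6-x->q5 q6-y->q8 q7-x->q7 q7-y->q9 q8-x->q5 q8-y->q10 q9-x->q11 q9-y->q8 q10-x->q5 q10-y->q3 q11-x->q11 q11-y->q12 q12-x->q0 q12-y->q10

Run two small machines in parallel and take their product. One (4 states) tracks partial matches of the forbidden pattern `yyx`; the other (4 states) tracks the count of `y`s modulo 4. Each combined state is a pair, one component from each; accept when both components accept. Minimizing collapses redundant product states.
With 13 states:
          x    y  
>* q0     q0   q1 
   q1     q2   q3 
   q2     q2   q4 
   q3     q5   q6 
   q4     q7   q6 
   q5     q5   q5 
   q6     q5   q8 
   q7     q7   q9 
 * q8     q5  q10 
   q9    q11   q8 
   q10    q5   q3 
   q11   q11  q12 
 * q12    q0  q10 
(> = start, * = accepting)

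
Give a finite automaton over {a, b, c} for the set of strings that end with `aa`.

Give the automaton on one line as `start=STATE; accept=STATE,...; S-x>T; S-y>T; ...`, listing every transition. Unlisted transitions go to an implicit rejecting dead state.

Let each state record the length of the longest suffix of the input read so far that is also a prefix of `aa`. S1 means the last symbol is `a`; S2 means the last 2 symbols are `aa`. Accept only at S2, where the string currently ends in `aa`.
A 3-state machine:
        a   b   c  
>  S0   S1  S0  S0 
   S1   S2  S0  S0 
 * S2   S2  S0  S0 
(> = start, * = accepting)

start=S0; accept=S2; S0-a>S1; S0-b>S0; S0-c>S0; S1-a>S2; S1-b>S0; S1-c>S0; S2-a>S2; S2-b>S0; S2-c>S0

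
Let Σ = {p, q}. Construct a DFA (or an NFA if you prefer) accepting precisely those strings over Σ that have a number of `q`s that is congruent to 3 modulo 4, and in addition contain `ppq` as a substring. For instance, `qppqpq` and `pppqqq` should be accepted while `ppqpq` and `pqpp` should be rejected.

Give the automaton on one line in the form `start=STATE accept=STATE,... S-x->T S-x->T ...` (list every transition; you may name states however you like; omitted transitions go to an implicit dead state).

start=A accept=L A-p->B A-q->C B-p->D B-q->C C-p->E C-q->F D-p->D D-q->G E-p->G E-q->F F-p->H F-q->I G-p->G G-q->J H-p->J H-q->I I-p->K I-q->A J-p->J J-q->L K-p->M K-q->A L-p->L L-q->D M-p->M M-q->D

Handle the two conditions separately and then intersect. The first has 4 states tracking the count of `q`s modulo 4; the second has 4 states tracking whether and how much of `ppq` has been seen. A product state is a pair (one from each), accepting exactly when both do. After merging equivalent states the machine shrinks.
       p  q 
>  A   B  C 
   B   D  C 
   C   E  F 
   D   D  G 
   E   G  F 
   F   H  I 
   G   G  J 
   H   J  I 
   I   K  A 
   J   J  L 
   K   M  A 
 * L   L  D 
   M   M  D 
(> = start, * = accepting)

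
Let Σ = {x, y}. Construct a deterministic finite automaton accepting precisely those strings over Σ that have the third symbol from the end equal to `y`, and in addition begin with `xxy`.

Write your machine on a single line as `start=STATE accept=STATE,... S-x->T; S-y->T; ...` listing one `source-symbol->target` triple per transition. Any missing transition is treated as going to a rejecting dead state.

start=s0; accept=s7,s8,s9,s10; s0-x->s1; s0-y->s2; s1-x->s3; s1-y->s2; s2-x->s2; s2-y->s2; s3-x->s2; s3-y->s4; s4-x->s5; s4-y->s6; s5-x->s7; s5-y->s8; s6-x->s9; s6-y->s10; s7-x->s11; s7-y->s4; s8-x->s5; s8-y->s6; s9-x->s7; s9-y->s8; s10-x->s9; s10-y->s10; s11-x->s11; s11-y->s4

Run two small machines in parallel and take their product. The first has 15 states tracking the last 3 symbols read; the second has 5 states tracking whether the input so far still matches the prefix `xxy`. A product state is a pair (one from each), accepting exactly when both do. Minimizing collapses redundant product states.
12 states suffice.
          x    y  
>  s0     s1   s2 
   s1     s3   s2 
   s2     s2   s2 
   s3     s2   s4 
   s4     s5   s6 
   s5     s7   s8 
   s6     s9  s10 
 * s7    s11   s4 
 * s8     s5   s6 
 * s9     s7   s8 
 * s10    s9  s10 
   s11   s11   s4 
(> = start, * = accepting)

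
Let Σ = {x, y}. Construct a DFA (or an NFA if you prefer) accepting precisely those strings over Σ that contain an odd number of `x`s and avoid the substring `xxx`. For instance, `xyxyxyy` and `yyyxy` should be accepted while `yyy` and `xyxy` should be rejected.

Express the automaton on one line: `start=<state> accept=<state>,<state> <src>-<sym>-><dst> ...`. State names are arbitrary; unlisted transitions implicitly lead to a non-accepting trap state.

start=q0 accept=q1,q3,q6 q0-x->q1 q0-y->q0 q1-x->q2 q1-y->q3 q2-x->q4 q2-y->q0 q3-x->q5 q3-y->q3 q4-x->q4 q4-y->q4 q5-x->q6 q5-y->q0 q6-x->q4 q6-y->q3

Run two small machines in parallel and take their product. The first has 2 states tracking the count of `x`s modulo 2; the second has 4 states tracking partial matches of the forbidden pattern `xxx`. A product state is a pair (one from each), accepting exactly when both do. After merging equivalent states the machine shrinks.
A 7-state machine:
        x   y  
>  q0   q1  q0 
 * q1   q2  q3 
   q2   q4  q0 
 * q3   q5  q3 
   q4   q4  q4 
   q5   q6  q0 
 * q6   q4  q3 
(> = start, * = accepting)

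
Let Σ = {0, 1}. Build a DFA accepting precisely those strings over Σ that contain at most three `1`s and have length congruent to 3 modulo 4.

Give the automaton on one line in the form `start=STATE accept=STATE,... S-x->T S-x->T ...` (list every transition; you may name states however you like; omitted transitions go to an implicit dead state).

Run two small machines in parallel and take their product. The first has 5 states tracking the count of `1`s, saturating at 4; the second has 4 states tracking the input length modulo 4. A product state is a pair (one from each), accepting exactly when both do. After merging equivalent states the machine shrinks.
A 17-state machine:
          0    1  
>  S0     S1   S2 
   S1     S3   S4 
   S2     S4   S5 
   S3     S6   S7 
   S4     S7   S8 
   S5     S8   S9 
 * S6     S0  S10 
 * S7    S10  S11 
 * S8    S11  S12 
 * S9    S12  S13 
   S10    S2  S14 
   S11   S14  S15 
   S12   S15  S13 
   S13   S13  S13 
   S14    S5  S16 
   S15   S16  S13 
   S16    S9  S13 
(> = start, * = accepting)

start=S0 accept=S6,S7,S8,S9 S0-0->S1 S0-1->S2 S1-0->S3 S1-1->S4 S2-0->S4 S2-1->S5 S3-0->S6 S3-1->S7 S4-0->S7 S4-1->S8 S5-0->S8 S5-1->S9 S6-0->S0 S6-1->S10 S7-0->S10 S7-1->S11 S8-0->S11 S8-1->S12 S9-0->S12 S9-1->S13 S10-0->S2 S10-1->S14 S11-0->S14 S11-1->S15 S12-0->S15 S12-1->S13 S13-0->S13 S13-1->S13 S14-0->S5 S14-1->S16 S15-0->S16 S15-1->S13 S16-0->S9 S16-1->S13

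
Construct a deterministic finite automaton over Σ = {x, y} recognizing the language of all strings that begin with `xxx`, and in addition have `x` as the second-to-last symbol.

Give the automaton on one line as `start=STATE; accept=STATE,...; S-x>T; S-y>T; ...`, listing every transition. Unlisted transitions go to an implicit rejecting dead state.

Build one automaton per condition and run them in lockstep. The first has 5 states tracking whether the input so far still matches the prefix `xxx`; the second has 7 states tracking the last 2 symbols read. A product state is a pair (one from each), accepting exactly when both do.
A 12-state machine:
          x    y  
>  S0     S1   S2 
   S1     S3   S4 
   S2     S5   S6 
   S3     S7   S4 
   S4     S5   S6 
   S5     S8   S4 
   S6     S5   S6 
 * S7     S7   S9 
   S8     S8   S4 
 * S9    S10  S11 
   S10    S7   S9 
   S11   S10  S11 
(> = start, * = accepting)

start=S0; accept=S7,S9; S0-x>S1; S0-y>S2; S1-x>S3; S1-y>S4; S2-x>S5; S2-y>S6; S3-x>S7; S3-y>S4; S4-x>S5; S4-y>S6; S5-x>S8; S5-y>S4; S6-x>S5; S6-y>S6; S7-x>S7; S7-y>S9; S8-x>S8; S8-y>S4; S9-x>S10; S9-y>S11; S10-x>S7; S10-y>S9; S11-x>S10; S11-y>S11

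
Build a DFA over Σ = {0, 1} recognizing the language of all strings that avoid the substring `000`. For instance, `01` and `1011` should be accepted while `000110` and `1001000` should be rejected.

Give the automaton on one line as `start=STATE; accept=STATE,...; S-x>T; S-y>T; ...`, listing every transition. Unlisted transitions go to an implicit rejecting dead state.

This is the complement of 'contains `000`'. Use the same substring-matching states — s0 through s3 holding how much of `000` has just been matched — but flip the accepting set: everything except the trap s3 accepts.
A 4-state machine:
        0   1  
>* s0   s1  s0 
 * s1   s2  s0 
 * s2   s3  s0 
   s3   s3  s3 
(> = start, * = accepting)

start=s0; accept=s0,s1,s2; s0-0>s1; s0-1>s0; s1-0>s2; s1-1>s0; s2-0>s3; s2-1>s0; s3-0>s3; s3-1>s3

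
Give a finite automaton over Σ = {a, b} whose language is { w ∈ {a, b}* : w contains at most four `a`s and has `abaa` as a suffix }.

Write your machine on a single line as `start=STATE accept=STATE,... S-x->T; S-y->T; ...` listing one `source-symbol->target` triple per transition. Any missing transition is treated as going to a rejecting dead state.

Handle the two conditions separately and then intersect. The first has 6 states tracking the count of `a`s, saturating at 5; the second has 5 states tracking how much of the suffix `abaa` has currently been matched. A product state is a pair (one from each), accepting exactly when both do. After merging equivalent states the machine shrinks.
        a   b  
>  s0   s1  s0 
   s1   s2  s3 
   s2   s4  s5 
   s3   s6  s7 
   s4   s4  s4 
   s5   s8  s4 
   s6   s9  s5 
   s7   s2  s7 
   s8   s9  s4 
 * s9   s4  s4 
(> = start, * = accepting)

start=s0; accept=s9; s0-a->s1; s0-b->s0; s1-a->s2; s1-b->s3; s2-a->s4; s2-b->s5; s3-a->s6; s3-b->s7; s4-a->s4; s4-b->s4; s5-a->s8; s5-b->s4; s6-a->s9; s6-b->s5; s7-a->s2; s7-b->s7; s8-a->s9; s8-b->s4; s9-a->s4; s9-b->s4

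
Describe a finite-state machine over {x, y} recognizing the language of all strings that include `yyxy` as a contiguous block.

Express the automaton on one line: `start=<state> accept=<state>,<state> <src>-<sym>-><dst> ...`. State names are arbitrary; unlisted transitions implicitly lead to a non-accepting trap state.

start=s0 accept=s4 s0-x->s0 s0-y->s1 s1-x->s0 s1-y->s2 s2-x->s3 s2-y->s2 s3-x->s0 s3-y->s4 s4-x->s4 s4-y->s4

States s0..s3 record the length of the longest prefix of `yyxy` that matches the current input suffix. Reaching s4 means `yyxy` has been seen, and we stay there forever. Accept from s4.
With 5 states:
        x   y  
>  s0   s0  s1 
   s1   s0  s2 
   s2   s3  s2 
   s3   s0  s4 
 * s4   s4  s4 
(> = start, * = accepting)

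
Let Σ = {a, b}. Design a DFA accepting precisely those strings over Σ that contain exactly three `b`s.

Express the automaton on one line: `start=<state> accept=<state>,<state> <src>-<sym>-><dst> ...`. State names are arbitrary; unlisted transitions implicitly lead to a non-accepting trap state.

Count `b`s, saturating at 4: states q0 through q3 mean 0 through 3 `b`s seen; q4 means more than 3. Each `b` increments (capped at q4); other symbols loop. Accept from {q3}.
5 states suffice.
        a   b  
>  q0   q0  q1 
   q1   q1  q2 
   q2   q2  q3 
 * q3   q3  q4 
   q4   q4  q4 
(> = start, * = accepting)

start=q0 accept=q3 q0-a->q0 q0-b->q1 q1-a->q1 q1-b->q2 q2-a->q2 q2-b->q3 q3-a->q3 q3-b->q4 q4-a->q4 q4-b->q4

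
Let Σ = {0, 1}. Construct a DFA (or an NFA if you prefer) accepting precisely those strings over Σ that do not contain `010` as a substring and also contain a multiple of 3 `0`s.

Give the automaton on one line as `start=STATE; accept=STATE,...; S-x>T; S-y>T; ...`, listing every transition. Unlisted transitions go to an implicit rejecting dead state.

Build one automaton per condition and run them in lockstep. The first has 4 states tracking partial matches of the forbidden pattern `010`; the second has 3 states tracking the count of `0`s modulo 3. A product state is a pair (one from each), accepting exactly when both do. Equivalent product states are then merged.
10 states suffice.
        0   1  
>* s0   s1  s0 
   s1   s2  s3 
   s2   s4  s5 
   s3   s6  s7 
 * s4   s1  s8 
   s5   s6  s9 
   s6   s6  s6 
   s7   s2  s7 
 * s8   s6  s0 
   s9   s4  s9 
(> = start, * = accepting)

start=s0; accept=s0,s4,s8; s0-0>s1; s0-1>s0; s1-0>s2; s1-1>s3; s2-0>s4; s2-1>s5; s3-0>s6; s3-1>s7; s4-0>s1; s4-1>s8; s5-0>s6; s5-1>s9; s6-0>s6; s6-1>s6; s7-0>s2; s7-1>s7; s8-0>s6; s8-1>s0; s9-0>s4; s9-1>s9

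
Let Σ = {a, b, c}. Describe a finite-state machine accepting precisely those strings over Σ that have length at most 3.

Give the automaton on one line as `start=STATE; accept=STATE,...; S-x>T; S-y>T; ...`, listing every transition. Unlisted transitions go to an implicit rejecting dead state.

start=q0; accept=q0,q1,q2,q3; q0-a>q1; q0-b>q1; q0-c>q1; q1-a>q2; q1-b>q2; q1-c>q2; q2-a>q3; q2-b>q3; q2-c>q3; q3-a>q4; q3-b>q4; q3-c>q4; q4-a>q4; q4-b>q4; q4-c>q4

We only need to distinguish lengths 0, 1, …, 3, and '>3'. Chain q0 → q1 → q2 → q3 → q4 on every symbol, with q4 looping. Accepting states: {q0, q1, q2, q3}.
A 5-state machine:
        a   b   c  
>* q0   q1  q1  q1 
 * q1   q2  q2  q2 
 * q2   q3  q3  q3 
 * q3   q4  q4  q4 
   q4   q4  q4  q4 
(> = start, * = accepting)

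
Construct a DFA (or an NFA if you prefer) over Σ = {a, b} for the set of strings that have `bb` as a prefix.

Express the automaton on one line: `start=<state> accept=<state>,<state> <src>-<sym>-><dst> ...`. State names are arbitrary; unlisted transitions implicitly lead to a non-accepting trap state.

Walk along `bb` while the input agrees: from q0 take `b` to q1, and so on. Any deviation drops to the rejecting sink q3. Once q2 is reached the prefix is confirmed and every continuation is accepted.
4 states suffice.
        a   b  
>  q0   q3  q1 
   q1   q3  q2 
 * q2   q2  q2 
   q3   q3  q3 
(> = start, * = accepting)

start=q0 accept=q2 q0-a->q3 q0-b->q1 q1-a->q3 q1-b->q2 q2-a->q2 q2-b->q2 q3-a->q3 q3-b->q3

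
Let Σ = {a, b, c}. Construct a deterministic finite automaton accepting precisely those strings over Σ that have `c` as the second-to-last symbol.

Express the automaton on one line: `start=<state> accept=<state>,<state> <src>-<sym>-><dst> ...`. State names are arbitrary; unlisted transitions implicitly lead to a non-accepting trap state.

start=q0 accept=q10,q11,q12 q0-a->q1 q0-b->q2 q0-c->q3 q1-a->q4 q1-b->q5 q1-c->q6 q2-a->q7 q2-b->q8 q2-c->q9 q3-a->q10 q3-b->q11 q3-c->q12 q4-a->q4 q4-b->q5 q4-c->q6 q5-a->q7 q5-b->q8 q5-c->q9 q6-a->q10 q6-b->q11 q6-c->q12 q7-a->q4 q7-b->q5 q7-c->q6 q8-a->q7 q8-b->q8 q8-c->q9 q9-a->q10 q9-b->q11 q9-c->q12 q10-a->q4 q10-b->q5 q10-c->q6 q11-a->q7 q11-b->q8 q11-c->q9 q12-a->q10 q12-b->q11 q12-c->q12

Because acceptance depends on a position counted from the end, the machine has to buffer the most recent 2 symbols. Make each state the string of the last up-to-2 symbols read; on input `x` shift the window left and append `x`. Accept when the buffered window has length 2 and begins with `c`.
13 states suffice.
          a    b    c  
>  q0     q1   q2   q3 
   q1     q4   q5   q6 
   q2     q7   q8   q9 
   q3    q10  q11  q12 
   q4     q4   q5   q6 
   q5     q7   q8   q9 
   q6    q10  q11  q12 
   q7     q4   q5   q6 
   q8     q7   q8   q9 
   q9    q10  q11  q12 
 * q10    q4   q5   q6 
 * q11    q7   q8   q9 
 * q12   q10  q11  q12 
(> = start, * = accepting)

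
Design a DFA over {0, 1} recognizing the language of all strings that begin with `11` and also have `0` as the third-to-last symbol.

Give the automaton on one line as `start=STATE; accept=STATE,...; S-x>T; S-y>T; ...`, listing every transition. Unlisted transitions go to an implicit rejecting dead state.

start=q0; accept=q19,q20,q21,q22; q0-0>q1; q0-1>q2; q1-0>q3; q1-1>q4; q2-0>q5; q2-1>q6; q3-0>q7; q3-1>q8; q4-0>q9; q4-1>q10; q5-0>q11; q5-1>q12; q6-0>q13; q6-1>q14; q7-0>q7; q7-1>q8; q8-0>q9; q8-1>q10; q9-0>q11; q9-1>q12; q10-0>q15; q10-1>q16; q11-0>q7; q11-1>q8; q12-0>q9; q12-1>q10; q13-0>q17; q13-1>q18; q14-0>q13; q14-1>q14; q15-0>q11; q15-1>q12; q16-0>q15; q16-1>q16; q17-0>q19; q17-1>q20; q18-0>q21; q18-1>q22; q19-0>q19; q19-1>q20; q20-0>q21; q20-1>q22; q21-0>q17; q21-1>q18; q22-0>q13; q22-1>q14

Build one automaton per condition and run them in lockstep. The first has 4 states tracking whether the input so far still matches the prefix `11`; the second has 15 states tracking the last 3 symbols read. A product state is a pair (one from each), accepting exactly when both do.
          0    1  
>  q0     q1   q2 
   q1     q3   q4 
   q2     q5   q6 
   q3     q7   q8 
   q4     q9  q10 
   q5    q11  q12 
   q6    q13  q14 
   q7     q7   q8 
   q8     q9  q10 
   q9    q11  q12 
   q10   q15  q16 
   q11    q7   q8 
   q12    q9  q10 
   q13   q17  q18 
   q14   q13  q14 
   q15   q11  q12 
   q16   q15  q16 
   q17   q19  q20 
   q18   q21  q22 
 * q19   q19  q20 
 * q20   q21  q22 
 * q21   q17  q18 
 * q22   q13  q14 
(> = start, * = accepting)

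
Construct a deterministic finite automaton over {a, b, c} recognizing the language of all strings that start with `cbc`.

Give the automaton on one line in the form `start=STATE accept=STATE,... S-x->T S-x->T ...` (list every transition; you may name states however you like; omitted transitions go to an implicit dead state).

Check the first 3 symbols one by one: S0 through S2 record how many have matched `cbc` so far; any wrong symbol goes to the dead state S4. After all 3 match we enter the accepting sink S3.
        a   b   c  
>  S0   S4  S4  S1 
   S1   S4  S2  S4 
   S2   S4  S4  S3 
 * S3   S3  S3  S3 
   S4   S4  S4  S4 
(> = start, * = accepting)

start=S0 accept=S3 S0-a->S4 S0-b->S4 S0-c->S1 S1-a->S4 S1-b->S2 S1-c->S4 S2-a->S4 S2-b->S4 S2-c->S3 S3-a->S3 S3-b->S3 S3-c->S3 S4-a->S4 S4-b->S4 S4-c->S4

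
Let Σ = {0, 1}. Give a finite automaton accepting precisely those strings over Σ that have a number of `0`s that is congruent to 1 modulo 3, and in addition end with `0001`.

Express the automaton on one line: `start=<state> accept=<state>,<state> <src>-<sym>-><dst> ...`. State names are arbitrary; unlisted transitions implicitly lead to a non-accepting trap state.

Run two small machines in parallel and take their product. The first has 3 states tracking the count of `0`s modulo 3; the second has 5 states tracking how much of the suffix `0001` has currently been matched. A product state is a pair (one from each), accepting exactly when both do. Equivalent product states are then merged.
With 7 states:
        0   1  
>  q0   q1  q0 
   q1   q2  q1 
   q2   q3  q4 
   q3   q5  q0 
   q4   q0  q4 
   q5   q2  q6 
 * q6   q2  q1 
(> = start, * = accepting)

start=q0 accept=q6 q0-0->q1 q0-1->q0 q1-0->q2 q1-1->q1 q2-0->q3 q2-1->q4 q3-0->q5 q3-1->q0 q4-0->q0 q4-1->q4 q5-0->q2 q5-1->q6 q6-0->q2 q6-1->q1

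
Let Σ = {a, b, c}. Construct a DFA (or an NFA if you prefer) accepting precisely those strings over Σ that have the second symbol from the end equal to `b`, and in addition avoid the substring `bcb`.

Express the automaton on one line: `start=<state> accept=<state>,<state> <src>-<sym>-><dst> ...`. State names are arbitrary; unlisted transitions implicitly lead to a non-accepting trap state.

Run two small machines in parallel and take their product. One (13 states) tracks the last 2 symbols read; the other (4 states) tracks partial matches of the forbidden pattern `bcb`. Each combined state is a pair, one component from each; accept when both components accept.
          a    b    c  
>  q0     q1   q2   q3 
   q1     q4   q5   q6 
   q2     q7   q8   q9 
   q3    q10  q11  q12 
   q4     q4   q5   q6 
   q5     q7   q8   q9 
   q6    q10  q11  q12 
 * q7     q4   q5   q6 
 * q8     q7   q8   q9 
 * q9    q10  q13  q12 
   q10    q4   q5   q6 
   q11    q7   q8   q9 
   q12   q10  q11  q12 
   q13   q14  q15  q16 
   q14   q17  q18  q19 
   q15   q14  q15  q16 
   q16   q20  q13  q21 
   q17   q17  q18  q19 
   q18   q14  q15  q16 
   q19   q20  q13  q21 
   q20   q17  q18  q19 
   q21   q20  q13  q21 
(> = start, * = accepting)

start=q0 accept=q7,q8,q9 q0-a->q1 q0-b->q2 q0-c->q3 q1-a->q4 q1-b->q5 q1-c->q6 q2-a->q7 q2-b->q8 q2-c->q9 q3-a->q10 q3-b->q11 q3-c->q12 q4-a->q4 q4-b->q5 q4-c->q6 q5-a->q7 q5-b->q8 q5-c->q9 q6-a->q10 q6-b->q11 q6-c->q12 q7-a->q4 q7-b->q5 q7-c->q6 q8-a->q7 q8-b->q8 q8-c->q9 q9-a->q10 q9-b->q13 q9-c->q12 q10-a->q4 q10-b->q5 q10-c->q6 q11-a->q7 q11-b->q8 q11-c->q9 q12-a->q10 q12-b->q11 q12-c->q12 q13-a->q14 q13-b->q15 q13-c->q16 q14-a->q17 q14-b->q18 q14-c->q19 q15-a->q14 q15-b->q15 q15-c->q16 q16-a->q20 q16-b->q13 q16-c->q21 q17-a->q17 q17-b->q18 q17-c->q19 q18-a->q14 q18-b->q15 q18-c->q16 q19-a->q20 q19-b->q13 q19-c->q21 q20-a->q17 q20-b->q18 q20-c->q19 q21-a->q20 q21-b->q13 q21-c->q21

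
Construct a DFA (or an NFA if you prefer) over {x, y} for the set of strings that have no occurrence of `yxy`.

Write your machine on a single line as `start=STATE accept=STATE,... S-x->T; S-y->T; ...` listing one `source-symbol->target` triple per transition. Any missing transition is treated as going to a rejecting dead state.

start=s0; accept=s0,s1,s2; s0-x->s0; s0-y->s1; s1-x->s2; s1-y->s1; s2-x->s0; s2-y->s3; s3-x->s3; s3-y->s3

This is the complement of 'contains `yxy`'. Use the same substring-matching states — s0 through s3 holding how much of `yxy` has just been matched — but flip the accepting set: everything except the trap s3 accepts.
A 4-state machine:
        x   y  
>* s0   s0  s1 
 * s1   s2  s1 
 * s2   s0  s3 
   s3   s3  s3 
(> = start, * = accepting)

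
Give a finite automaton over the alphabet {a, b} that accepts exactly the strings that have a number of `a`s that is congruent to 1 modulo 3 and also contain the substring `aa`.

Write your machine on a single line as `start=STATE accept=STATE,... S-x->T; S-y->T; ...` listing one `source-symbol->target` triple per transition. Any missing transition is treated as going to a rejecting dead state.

start=q0; accept=q6; q0-a->q1; q0-b->q0; q1-a->q2; q1-b->q3; q2-a->q4; q2-b->q2; q3-a->q5; q3-b->q3; q4-a->q6; q4-b->q4; q5-a->q4; q5-b->q7; q6-a->q2; q6-b->q6; q7-a->q8; q7-b->q7; q8-a->q6; q8-b->q0

Run two small machines in parallel and take their product. One (3 states) tracks the count of `a`s modulo 3; the other (3 states) tracks whether and how much of `aa` has been seen. Each combined state is a pair, one component from each; accept when both components accept.
        a   b  
>  q0   q1  q0 
   q1   q2  q3 
   q2   q4  q2 
   q3   q5  q3 
   q4   q6  q4 
   q5   q4  q7 
 * q6   q2  q6 
   q7   q8  q7 
   q8   q6  q0 
(> = start, * = accepting)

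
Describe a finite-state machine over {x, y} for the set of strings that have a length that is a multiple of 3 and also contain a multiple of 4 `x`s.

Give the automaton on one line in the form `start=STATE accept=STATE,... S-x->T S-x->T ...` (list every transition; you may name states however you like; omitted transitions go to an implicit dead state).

Run two small machines in parallel and take their product. The first has 3 states tracking the input length modulo 3; the second has 4 states tracking the count of `x`s modulo 4. A product state is a pair (one from each), accepting exactly when both do.
       x  y 
>* A   B  C 
   B   D  E 
   C   E  F 
   D   G  H 
   E   H  I 
   F   I  A 
   G   C  J 
   H   J  K 
   I   K  B 
   J   F  L 
   K   L  D 
   L   A  G 
(> = start, * = accepting)

start=A accept=A A-x->B A-y->C B-x->D B-y->E C-x->E C-y->F D-x->G D-y->H E-x->H E-y->I F-x->I F-y->A G-x->C G-y->J H-x->J H-y->K I-x->K I-y->B J-x->F J-y->L K-x->L K-y->D L-x->A L-y->G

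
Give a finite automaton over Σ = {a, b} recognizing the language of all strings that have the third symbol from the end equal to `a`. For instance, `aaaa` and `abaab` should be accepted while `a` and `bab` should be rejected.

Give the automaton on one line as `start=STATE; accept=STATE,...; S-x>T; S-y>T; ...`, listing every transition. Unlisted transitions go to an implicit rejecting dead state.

Because acceptance depends on a position counted from the end, the machine has to buffer the most recent 3 symbols. Make each state the string of the last up-to-3 symbols read; on input `x` shift the window left and append `x`. Accept when the buffered window has length 3 and begins with `a`.
15 states suffice.
          a    b  
>  S0     S1   S2 
   S1     S3   S4 
   S2     S5   S6 
   S3     S7   S8 
   S4     S9  S10 
   S5    S11  S12 
   S6    S13  S14 
 * S7     S7   S8 
 * S8     S9  S10 
 * S9    S11  S12 
 * S10   S13  S14 
   S11    S7   S8 
   S12    S9  S10 
   S13   S11  S12 
   S14   S13  S14 
(> = start, * = accepting)

start=S0; accept=S7,S8,S9,S10; S0-a>S1; S0-b>S2; S1-a>S3; S1-b>S4; S2-a>S5; S2-b>S6; S3-a>S7; S3-b>S8; S4-a>S9; S4-b>S10; S5-a>S11; S5-b>S12; S6-a>S13; S6-b>S14; S7-a>S7; S7-b>S8; S8-a>S9; S8-b>S10; S9-a>S11; S9-b>S12; S10-a>S13; S10-b>S14; S11-a>S7; S11-b>S8; S12-a>S9; S12-b>S10; S13-a>S11; S13-b>S12; S14-a>S13; S14-b>S14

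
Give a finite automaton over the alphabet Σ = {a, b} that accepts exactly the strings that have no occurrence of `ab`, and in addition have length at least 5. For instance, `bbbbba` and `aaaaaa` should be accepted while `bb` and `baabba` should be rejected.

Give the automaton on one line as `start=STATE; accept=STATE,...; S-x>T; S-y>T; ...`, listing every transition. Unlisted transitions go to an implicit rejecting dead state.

Build one automaton per condition and run them in lockstep. One (3 states) tracks partial matches of the forbidden pattern `ab`; the other (7 states) tracks the input length, saturating at 6. Each combined state is a pair, one component from each; accept when both components accept.
18 states suffice.
          a    b  
>  q0     q1   q2 
   q1     q3   q4 
   q2     q3   q5 
   q3     q6   q7 
   q4     q7   q7 
   q5     q6   q8 
   q6     q9  q10 
   q7    q10  q10 
   q8     q9  q11 
   q9    q12  q13 
   q10   q13  q13 
   q11   q12  q14 
 * q12   q15  q16 
   q13   q16  q16 
 * q14   q15  q17 
 * q15   q15  q16 
   q16   q16  q16 
 * q17   q15  q17 
(> = start, * = accepting)

start=q0; accept=q12,q14,q15,q17; q0-a>q1; q0-b>q2; q1-a>q3; q1-b>q4; q2-a>q3; q2-b>q5; q3-a>q6; q3-b>q7; q4-a>q7; q4-b>q7; q5-a>q6; q5-b>q8; q6-a>q9; q6-b>q10; q7-a>q10; q7-b>q10; q8-a>q9; q8-b>q11; q9-a>q12; q9-b>q13; q10-a>q13; q10-b>q13; q11-a>q12; q11-b>q14; q12-a>q15; q12-b>q16; q13-a>q16; q13-b>q16; q14-a>q15; q14-b>q17; q15-a>q15; q15-b>q16; q16-a>q16; q16-b>q16; q17-a>q15; q17-b>q17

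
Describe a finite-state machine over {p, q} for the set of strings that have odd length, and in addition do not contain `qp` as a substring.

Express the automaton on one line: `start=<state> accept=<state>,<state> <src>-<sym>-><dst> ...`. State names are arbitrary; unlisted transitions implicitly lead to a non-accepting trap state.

start=s0 accept=s1,s2 s0-p->s1 s0-q->s2 s1-p->s0 s1-q->s3 s2-p->s4 s2-q->s3 s3-p->s5 s3-q->s2 s4-p->s5 s4-q->s5 s5-p->s4 s5-q->s4

Build one automaton per condition and run them in lockstep. The first has 2 states tracking the input length modulo 2; the second has 3 states tracking partial matches of the forbidden pattern `qp`. A product state is a pair (one from each), accepting exactly when both do.
6 states suffice.
        p   q  
>  s0   s1  s2 
 * s1   s0  s3 
 * s2   s4  s3 
   s3   s5  s2 
   s4   s5  s5 
   s5   s4  s4 
(> = start, * = accepting)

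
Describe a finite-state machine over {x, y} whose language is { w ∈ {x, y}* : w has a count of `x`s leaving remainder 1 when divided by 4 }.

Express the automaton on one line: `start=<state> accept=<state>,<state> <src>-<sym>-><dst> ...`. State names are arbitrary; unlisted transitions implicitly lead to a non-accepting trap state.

The only thing that matters is how many `x`s have appeared, reduced mod 4. Use one state per residue: S0 for 0, …, S3 for 3. Reading `x` moves to the next residue; anything else stays put. S1 is accepting.
4 states suffice.
        x   y  
>  S0   S1  S0 
 * S1   S2  S1 
   S2   S3  S2 
   S3   S0  S3 
(> = start, * = accepting)

start=S0 accept=S1 S0-x->S1 S0-y->S0 S1-x->S2 S1-y->S1 S2-x->S3 S2-y->S2 S3-x->S0 S3-y->S3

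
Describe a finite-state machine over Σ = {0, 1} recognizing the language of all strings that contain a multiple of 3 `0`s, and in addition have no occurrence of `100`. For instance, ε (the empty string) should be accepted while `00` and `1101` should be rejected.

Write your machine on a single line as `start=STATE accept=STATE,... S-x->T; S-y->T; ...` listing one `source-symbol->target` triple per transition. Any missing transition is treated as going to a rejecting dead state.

start=S0; accept=S0,S2,S9; S0-0->S1; S0-1->S2; S1-0->S3; S1-1->S4; S2-0->S5; S2-1->S2; S3-0->S0; S3-1->S6; S4-0->S7; S4-1->S4; S5-0->S8; S5-1->S4; S6-0->S9; S6-1->S6; S7-0->S10; S7-1->S6; S8-0->S10; S8-1->S8; S9-0->S11; S9-1->S2; S10-0->S11; S10-1->S10; S11-0->S8; S11-1->S11

Build one automaton per condition and run them in lockstep. One (3 states) tracks the count of `0`s modulo 3; the other (4 states) tracks partial matches of the forbidden pattern `100`. Each combined state is a pair, one component from each; accept when both components accept.
          0    1  
>* S0     S1   S2 
   S1     S3   S4 
 * S2     S5   S2 
   S3     S0   S6 
   S4     S7   S4 
   S5     S8   S4 
   S6     S9   S6 
   S7    S10   S6 
   S8    S10   S8 
 * S9    S11   S2 
   S10   S11  S10 
   S11    S8  S11 
(> = start, * = accepting)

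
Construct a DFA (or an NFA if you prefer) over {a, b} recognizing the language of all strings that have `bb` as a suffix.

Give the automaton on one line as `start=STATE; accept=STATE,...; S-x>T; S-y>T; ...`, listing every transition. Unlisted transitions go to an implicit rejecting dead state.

start=q0; accept=q2; q0-a>q0; q0-b>q1; q1-a>q0; q1-b>q2; q2-a>q0; q2-b>q2

Let each state record the length of the longest suffix of the input read so far that is also a prefix of `bb`. q1 means the last symbol is `b`; q2 means the last 2 symbols are `bb`. Accept only at q2, where the string currently ends in `bb`.
A 3-state machine:
        a   b  
>  q0   q0  q1 
   q1   q0  q2 
 * q2   q0  q2 
(> = start, * = accepting)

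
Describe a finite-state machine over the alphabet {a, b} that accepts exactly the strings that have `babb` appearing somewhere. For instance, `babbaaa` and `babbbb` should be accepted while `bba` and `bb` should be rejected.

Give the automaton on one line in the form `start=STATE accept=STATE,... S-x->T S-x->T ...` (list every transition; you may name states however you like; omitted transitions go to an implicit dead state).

start=S0 accept=S4 S0-a->S0 S0-b->S1 S1-a->S2 S1-b->S1 S2-a->S0 S2-b->S3 S3-a->S2 S3-b->S4 S4-a->S4 S4-b->S4

States S0..S3 record the length of the longest prefix of `babb` that matches the current input suffix. Reaching S4 means `babb` has been seen, and we stay there forever. Accept from S4.
With 5 states:
        a   b  
>  S0   S0  S1 
   S1   S2  S1 
   S2   S0  S3 
   S3   S2  S4 
 * S4   S4  S4 
(> = start, * = accepting)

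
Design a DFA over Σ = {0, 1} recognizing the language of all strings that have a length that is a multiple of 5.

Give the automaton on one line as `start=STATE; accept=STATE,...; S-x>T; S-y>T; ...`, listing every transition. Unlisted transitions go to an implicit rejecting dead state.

Only the length mod 5 matters, so use a 5-cycle: from any state, every input symbol moves to the next state, wrapping q4 back to q0. Mark q0 accepting.
5 states suffice.
        0   1  
>* q0   q1  q1 
   q1   q2  q2 
   q2   q3  q3 
   q3   q4  q4 
   q4   q0  q0 
(> = start, * = accepting)

start=q0; accept=q0; q0-0>q1; q0-1>q1; q1-0>q2; q1-1>q2; q2-0>q3; q2-1>q3; q3-0>q4; q3-1>q4; q4-0>q0; q4-1>q0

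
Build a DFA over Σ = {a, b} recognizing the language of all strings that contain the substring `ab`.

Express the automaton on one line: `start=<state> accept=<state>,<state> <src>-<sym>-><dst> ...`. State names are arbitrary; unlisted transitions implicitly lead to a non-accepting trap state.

start=s0 accept=s2 s0-a->s1 s0-b->s0 s1-a->s1 s1-b->s2 s2-a->s2 s2-b->s2

States s0..s1 record the length of the longest prefix of `ab` that matches the current input suffix. Reaching s2 means `ab` has been seen, and we stay there forever. Accept from s2.
A 3-state machine:
        a   b  
>  s0   s1  s0 
   s1   s1  s2 
 * s2   s2  s2 
(> = start, * = accepting)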